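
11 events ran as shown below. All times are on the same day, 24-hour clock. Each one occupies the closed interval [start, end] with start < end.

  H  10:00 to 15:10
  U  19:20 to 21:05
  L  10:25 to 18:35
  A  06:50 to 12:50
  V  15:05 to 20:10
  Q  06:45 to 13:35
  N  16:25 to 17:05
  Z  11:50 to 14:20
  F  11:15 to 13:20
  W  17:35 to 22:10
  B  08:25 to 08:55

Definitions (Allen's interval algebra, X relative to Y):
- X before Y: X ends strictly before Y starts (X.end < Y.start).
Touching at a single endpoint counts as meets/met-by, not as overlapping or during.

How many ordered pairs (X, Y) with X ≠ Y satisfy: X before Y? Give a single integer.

Checking all 110 ordered pairs for relation 'before'; matching pairs in alphabetical order:
(A, N): A before N ✓
(A, U): A before U ✓
(A, V): A before V ✓
(A, W): A before W ✓
(B, F): B before F ✓
(B, H): B before H ✓
(B, L): B before L ✓
(B, N): B before N ✓
(B, U): B before U ✓
(B, V): B before V ✓
(B, W): B before W ✓
(B, Z): B before Z ✓
(F, N): F before N ✓
(F, U): F before U ✓
(F, V): F before V ✓
(F, W): F before W ✓
(H, N): H before N ✓
(H, U): H before U ✓
(H, W): H before W ✓
(L, U): L before U ✓
(N, U): N before U ✓
(N, W): N before W ✓
(Q, N): Q before N ✓
(Q, U): Q before U ✓
... plus 6 further pairs not listed.
Count: 30.

30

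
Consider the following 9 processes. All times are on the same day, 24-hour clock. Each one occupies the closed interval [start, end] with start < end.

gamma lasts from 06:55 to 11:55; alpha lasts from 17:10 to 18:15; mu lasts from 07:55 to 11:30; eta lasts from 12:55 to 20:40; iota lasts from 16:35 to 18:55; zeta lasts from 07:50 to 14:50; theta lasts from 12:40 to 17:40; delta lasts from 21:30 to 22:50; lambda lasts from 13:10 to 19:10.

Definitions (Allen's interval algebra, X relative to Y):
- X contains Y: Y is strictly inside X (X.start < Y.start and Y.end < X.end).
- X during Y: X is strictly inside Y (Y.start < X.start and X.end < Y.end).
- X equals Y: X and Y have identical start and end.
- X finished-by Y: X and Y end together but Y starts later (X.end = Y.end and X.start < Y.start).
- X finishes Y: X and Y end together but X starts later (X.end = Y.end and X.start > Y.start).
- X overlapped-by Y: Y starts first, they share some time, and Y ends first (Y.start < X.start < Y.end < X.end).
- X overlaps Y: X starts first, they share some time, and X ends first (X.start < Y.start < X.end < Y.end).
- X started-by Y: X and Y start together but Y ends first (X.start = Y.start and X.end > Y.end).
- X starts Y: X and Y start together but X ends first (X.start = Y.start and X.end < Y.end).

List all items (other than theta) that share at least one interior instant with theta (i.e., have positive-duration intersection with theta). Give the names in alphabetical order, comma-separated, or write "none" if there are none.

alpha, eta, iota, lambda, zeta

Target theta = [12:40, 17:40].
alpha [17:10, 18:15] → overlapped-by → yes.
delta [21:30, 22:50] → after → no.
eta [12:55, 20:40] → overlapped-by → yes.
gamma [06:55, 11:55] → before → no.
iota [16:35, 18:55] → overlapped-by → yes.
lambda [13:10, 19:10] → overlapped-by → yes.
mu [07:55, 11:30] → before → no.
zeta [07:50, 14:50] → overlaps → yes.
Result: alpha, eta, iota, lambda, zeta.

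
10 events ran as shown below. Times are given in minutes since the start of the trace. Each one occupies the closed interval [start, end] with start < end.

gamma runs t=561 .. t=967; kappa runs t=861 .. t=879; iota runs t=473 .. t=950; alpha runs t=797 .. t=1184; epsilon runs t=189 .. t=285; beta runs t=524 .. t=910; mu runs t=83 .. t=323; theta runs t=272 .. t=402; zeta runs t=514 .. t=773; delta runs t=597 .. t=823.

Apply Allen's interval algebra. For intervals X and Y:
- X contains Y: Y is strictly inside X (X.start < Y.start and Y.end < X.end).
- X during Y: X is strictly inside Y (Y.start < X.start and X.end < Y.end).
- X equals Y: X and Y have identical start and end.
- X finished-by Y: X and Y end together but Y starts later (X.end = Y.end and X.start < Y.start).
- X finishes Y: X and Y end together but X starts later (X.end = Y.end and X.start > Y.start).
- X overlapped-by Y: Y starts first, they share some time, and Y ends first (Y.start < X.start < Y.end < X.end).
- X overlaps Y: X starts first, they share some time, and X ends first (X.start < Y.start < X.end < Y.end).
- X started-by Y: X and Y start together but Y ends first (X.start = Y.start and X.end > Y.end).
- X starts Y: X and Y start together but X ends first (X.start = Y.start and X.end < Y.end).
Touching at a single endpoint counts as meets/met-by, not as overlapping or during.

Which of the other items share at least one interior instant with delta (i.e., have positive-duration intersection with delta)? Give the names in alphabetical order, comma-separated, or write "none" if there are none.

Target delta = [t=597, t=823].
alpha [t=797, t=1184] → overlapped-by → yes.
beta [t=524, t=910] → contains → yes.
epsilon [t=189, t=285] → before → no.
gamma [t=561, t=967] → contains → yes.
iota [t=473, t=950] → contains → yes.
kappa [t=861, t=879] → after → no.
mu [t=83, t=323] → before → no.
theta [t=272, t=402] → before → no.
zeta [t=514, t=773] → overlaps → yes.
Result: alpha, beta, gamma, iota, zeta.

alpha, beta, gamma, iota, zeta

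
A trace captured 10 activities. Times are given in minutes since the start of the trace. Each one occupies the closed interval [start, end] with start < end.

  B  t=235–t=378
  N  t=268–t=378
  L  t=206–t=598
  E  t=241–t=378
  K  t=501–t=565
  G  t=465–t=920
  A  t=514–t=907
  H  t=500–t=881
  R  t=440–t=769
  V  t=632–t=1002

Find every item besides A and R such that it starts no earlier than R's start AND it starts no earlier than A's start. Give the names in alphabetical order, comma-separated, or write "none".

Conditions: its start is no earlier than R's start (X.start >= t=440) AND its start is no earlier than A's start (X.start >= t=514).
B: start t=235 >= t=440? ✗; start t=235 >= t=514? ✗ → no.
E: start t=241 >= t=440? ✗; start t=241 >= t=514? ✗ → no.
G: start t=465 >= t=440? ✓; start t=465 >= t=514? ✗ → no.
H: start t=500 >= t=440? ✓; start t=500 >= t=514? ✗ → no.
K: start t=501 >= t=440? ✓; start t=501 >= t=514? ✗ → no.
L: start t=206 >= t=440? ✗; start t=206 >= t=514? ✗ → no.
N: start t=268 >= t=440? ✗; start t=268 >= t=514? ✗ → no.
V: start t=632 >= t=440? ✓; start t=632 >= t=514? ✓ → yes.
Result: V.

V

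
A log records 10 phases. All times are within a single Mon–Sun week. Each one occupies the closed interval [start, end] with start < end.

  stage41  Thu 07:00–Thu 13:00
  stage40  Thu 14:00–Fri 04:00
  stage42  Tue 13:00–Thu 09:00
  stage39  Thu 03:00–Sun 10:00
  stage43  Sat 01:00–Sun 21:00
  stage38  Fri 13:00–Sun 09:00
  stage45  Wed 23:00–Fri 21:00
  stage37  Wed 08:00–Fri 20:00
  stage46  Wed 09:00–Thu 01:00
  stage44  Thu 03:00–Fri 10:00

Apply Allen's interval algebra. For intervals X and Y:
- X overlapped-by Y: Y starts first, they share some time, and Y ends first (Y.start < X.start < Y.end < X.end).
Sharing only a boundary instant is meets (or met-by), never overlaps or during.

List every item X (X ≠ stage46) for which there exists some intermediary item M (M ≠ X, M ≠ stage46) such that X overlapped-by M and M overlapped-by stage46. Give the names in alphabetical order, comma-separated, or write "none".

stage38, stage39

Target stage46 = [Wed 09:00, Thu 01:00].
Intermediaries M with M overlapped-by stage46: stage45.
Via stage45 — items with X overlapped-by stage45: stage38, stage39.
Union: stage38, stage39.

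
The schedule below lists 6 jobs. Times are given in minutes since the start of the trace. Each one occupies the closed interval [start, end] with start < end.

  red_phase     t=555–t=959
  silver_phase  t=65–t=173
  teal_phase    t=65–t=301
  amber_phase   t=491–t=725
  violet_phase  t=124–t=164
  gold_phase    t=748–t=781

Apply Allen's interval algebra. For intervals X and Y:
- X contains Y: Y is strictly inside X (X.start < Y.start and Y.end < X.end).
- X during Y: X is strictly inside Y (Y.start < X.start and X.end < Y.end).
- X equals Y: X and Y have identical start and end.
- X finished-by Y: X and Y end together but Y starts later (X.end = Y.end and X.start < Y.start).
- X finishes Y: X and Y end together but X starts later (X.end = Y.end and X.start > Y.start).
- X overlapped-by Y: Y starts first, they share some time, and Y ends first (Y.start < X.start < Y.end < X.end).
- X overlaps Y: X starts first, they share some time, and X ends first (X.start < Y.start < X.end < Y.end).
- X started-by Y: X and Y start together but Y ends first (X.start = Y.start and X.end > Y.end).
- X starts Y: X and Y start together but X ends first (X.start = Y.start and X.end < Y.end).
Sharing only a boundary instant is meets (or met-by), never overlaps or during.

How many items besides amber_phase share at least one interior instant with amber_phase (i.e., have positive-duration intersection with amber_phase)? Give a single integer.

1

Target amber_phase = [t=491, t=725].
gold_phase [t=748, t=781] → after → no.
red_phase [t=555, t=959] → overlapped-by → counts.
silver_phase [t=65, t=173] → before → no.
teal_phase [t=65, t=301] → before → no.
violet_phase [t=124, t=164] → before → no.
Total: 1.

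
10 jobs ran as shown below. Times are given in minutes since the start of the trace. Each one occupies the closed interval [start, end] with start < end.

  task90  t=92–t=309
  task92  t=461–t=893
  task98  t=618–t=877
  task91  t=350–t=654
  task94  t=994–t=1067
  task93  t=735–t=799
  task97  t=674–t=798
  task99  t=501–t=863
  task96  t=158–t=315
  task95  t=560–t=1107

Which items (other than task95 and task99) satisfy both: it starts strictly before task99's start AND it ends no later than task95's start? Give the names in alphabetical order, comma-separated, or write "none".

Conditions: its start is strictly before task99's start (X.start < t=501) AND its end is no later than task95's start (X.end <= t=560).
task90: start t=92 < t=501? ✓; end t=309 <= t=560? ✓ → yes.
task91: start t=350 < t=501? ✓; end t=654 <= t=560? ✗ → no.
task92: start t=461 < t=501? ✓; end t=893 <= t=560? ✗ → no.
task93: start t=735 < t=501? ✗; end t=799 <= t=560? ✗ → no.
task94: start t=994 < t=501? ✗; end t=1067 <= t=560? ✗ → no.
task96: start t=158 < t=501? ✓; end t=315 <= t=560? ✓ → yes.
task97: start t=674 < t=501? ✗; end t=798 <= t=560? ✗ → no.
task98: start t=618 < t=501? ✗; end t=877 <= t=560? ✗ → no.
Result: task90, task96.

task90, task96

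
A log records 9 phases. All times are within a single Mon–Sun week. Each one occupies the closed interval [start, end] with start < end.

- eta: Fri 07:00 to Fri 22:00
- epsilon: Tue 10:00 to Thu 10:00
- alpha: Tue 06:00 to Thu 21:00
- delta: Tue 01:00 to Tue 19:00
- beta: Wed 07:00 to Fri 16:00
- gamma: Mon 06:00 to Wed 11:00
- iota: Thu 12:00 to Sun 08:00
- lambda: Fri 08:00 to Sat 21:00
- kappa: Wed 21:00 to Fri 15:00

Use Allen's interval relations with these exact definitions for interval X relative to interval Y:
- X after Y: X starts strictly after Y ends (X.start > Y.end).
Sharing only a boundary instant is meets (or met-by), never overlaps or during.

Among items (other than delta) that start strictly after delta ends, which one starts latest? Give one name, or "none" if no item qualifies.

Target delta = [Tue 01:00, Tue 19:00].
alpha [Tue 06:00, Thu 21:00] → overlapped-by → excluded.
beta [Wed 07:00, Fri 16:00] → after → candidate.
epsilon [Tue 10:00, Thu 10:00] → overlapped-by → excluded.
eta [Fri 07:00, Fri 22:00] → after → candidate.
gamma [Mon 06:00, Wed 11:00] → contains → excluded.
iota [Thu 12:00, Sun 08:00] → after → candidate.
kappa [Wed 21:00, Fri 15:00] → after → candidate.
lambda [Fri 08:00, Sat 21:00] → after → candidate.
Among candidates, latest start is Fri 08:00 → lambda.

lambda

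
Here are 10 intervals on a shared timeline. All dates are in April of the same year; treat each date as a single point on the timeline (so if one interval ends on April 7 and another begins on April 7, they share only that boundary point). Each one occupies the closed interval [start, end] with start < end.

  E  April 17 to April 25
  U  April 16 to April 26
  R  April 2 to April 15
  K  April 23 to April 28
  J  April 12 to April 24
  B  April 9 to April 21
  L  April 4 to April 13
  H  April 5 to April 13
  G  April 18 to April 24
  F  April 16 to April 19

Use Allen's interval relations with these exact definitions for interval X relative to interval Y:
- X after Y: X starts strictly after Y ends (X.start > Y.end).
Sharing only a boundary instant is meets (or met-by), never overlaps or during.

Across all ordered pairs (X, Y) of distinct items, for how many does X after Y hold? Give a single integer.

Checking all 90 ordered pairs for relation 'after'; matching pairs in alphabetical order:
(E, H): E after H ✓
(E, L): E after L ✓
(E, R): E after R ✓
(F, H): F after H ✓
(F, L): F after L ✓
(F, R): F after R ✓
(G, H): G after H ✓
(G, L): G after L ✓
(G, R): G after R ✓
(K, B): K after B ✓
(K, F): K after F ✓
(K, H): K after H ✓
(K, L): K after L ✓
(K, R): K after R ✓
(U, H): U after H ✓
(U, L): U after L ✓
(U, R): U after R ✓
Count: 17.

17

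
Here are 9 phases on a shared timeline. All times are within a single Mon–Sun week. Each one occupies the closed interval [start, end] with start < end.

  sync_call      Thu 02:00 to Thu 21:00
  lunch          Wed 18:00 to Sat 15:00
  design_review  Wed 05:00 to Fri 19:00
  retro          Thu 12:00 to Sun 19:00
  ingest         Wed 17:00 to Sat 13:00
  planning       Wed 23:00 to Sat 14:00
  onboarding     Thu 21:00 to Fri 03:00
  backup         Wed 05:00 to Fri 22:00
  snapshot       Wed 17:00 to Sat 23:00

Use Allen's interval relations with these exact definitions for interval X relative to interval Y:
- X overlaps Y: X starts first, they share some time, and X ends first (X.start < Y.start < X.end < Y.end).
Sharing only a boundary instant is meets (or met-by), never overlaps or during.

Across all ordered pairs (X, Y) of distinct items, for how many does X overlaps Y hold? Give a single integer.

Checking all 72 ordered pairs for relation 'overlaps'; matching pairs in alphabetical order:
(backup, ingest): backup overlaps ingest ✓
(backup, lunch): backup overlaps lunch ✓
(backup, planning): backup overlaps planning ✓
(backup, retro): backup overlaps retro ✓
(backup, snapshot): backup overlaps snapshot ✓
(design_review, ingest): design_review overlaps ingest ✓
(design_review, lunch): design_review overlaps lunch ✓
(design_review, planning): design_review overlaps planning ✓
(design_review, retro): design_review overlaps retro ✓
(design_review, snapshot): design_review overlaps snapshot ✓
(ingest, lunch): ingest overlaps lunch ✓
(ingest, planning): ingest overlaps planning ✓
(ingest, retro): ingest overlaps retro ✓
(lunch, retro): lunch overlaps retro ✓
(planning, retro): planning overlaps retro ✓
(snapshot, retro): snapshot overlaps retro ✓
(sync_call, retro): sync_call overlaps retro ✓
Count: 17.

17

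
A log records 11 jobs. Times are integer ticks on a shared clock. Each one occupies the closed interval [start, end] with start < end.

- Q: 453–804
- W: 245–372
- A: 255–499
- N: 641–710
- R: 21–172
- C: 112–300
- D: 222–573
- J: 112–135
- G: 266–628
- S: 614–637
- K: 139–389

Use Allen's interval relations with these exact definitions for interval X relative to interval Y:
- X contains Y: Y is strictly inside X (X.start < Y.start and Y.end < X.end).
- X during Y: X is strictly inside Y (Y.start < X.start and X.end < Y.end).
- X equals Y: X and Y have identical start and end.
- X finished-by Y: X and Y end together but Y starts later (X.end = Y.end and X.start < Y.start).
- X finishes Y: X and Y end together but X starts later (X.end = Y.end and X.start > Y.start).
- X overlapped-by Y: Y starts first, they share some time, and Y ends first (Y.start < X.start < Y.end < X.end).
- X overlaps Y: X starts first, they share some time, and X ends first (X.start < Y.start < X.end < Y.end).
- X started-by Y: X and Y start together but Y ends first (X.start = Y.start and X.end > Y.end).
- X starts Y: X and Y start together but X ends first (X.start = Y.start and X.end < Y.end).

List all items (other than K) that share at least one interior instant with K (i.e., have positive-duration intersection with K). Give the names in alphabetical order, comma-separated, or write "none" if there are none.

A, C, D, G, R, W

Target K = [139, 389].
A [255, 499] → overlapped-by → yes.
C [112, 300] → overlaps → yes.
D [222, 573] → overlapped-by → yes.
G [266, 628] → overlapped-by → yes.
J [112, 135] → before → no.
N [641, 710] → after → no.
Q [453, 804] → after → no.
R [21, 172] → overlaps → yes.
S [614, 637] → after → no.
W [245, 372] → during → yes.
Result: A, C, D, G, R, W.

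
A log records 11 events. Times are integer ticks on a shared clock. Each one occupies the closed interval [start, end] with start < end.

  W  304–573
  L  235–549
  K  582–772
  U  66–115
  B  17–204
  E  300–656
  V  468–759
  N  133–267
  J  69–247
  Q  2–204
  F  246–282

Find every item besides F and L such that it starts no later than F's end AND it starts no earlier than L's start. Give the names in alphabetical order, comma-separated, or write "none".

none

Conditions: its start is no later than F's end (X.start <= 282) AND its start is no earlier than L's start (X.start >= 235).
B: start 17 <= 282? ✓; start 17 >= 235? ✗ → no.
E: start 300 <= 282? ✗; start 300 >= 235? ✓ → no.
J: start 69 <= 282? ✓; start 69 >= 235? ✗ → no.
K: start 582 <= 282? ✗; start 582 >= 235? ✓ → no.
N: start 133 <= 282? ✓; start 133 >= 235? ✗ → no.
Q: start 2 <= 282? ✓; start 2 >= 235? ✗ → no.
U: start 66 <= 282? ✓; start 66 >= 235? ✗ → no.
V: start 468 <= 282? ✗; start 468 >= 235? ✓ → no.
W: start 304 <= 282? ✗; start 304 >= 235? ✓ → no.
Result: none.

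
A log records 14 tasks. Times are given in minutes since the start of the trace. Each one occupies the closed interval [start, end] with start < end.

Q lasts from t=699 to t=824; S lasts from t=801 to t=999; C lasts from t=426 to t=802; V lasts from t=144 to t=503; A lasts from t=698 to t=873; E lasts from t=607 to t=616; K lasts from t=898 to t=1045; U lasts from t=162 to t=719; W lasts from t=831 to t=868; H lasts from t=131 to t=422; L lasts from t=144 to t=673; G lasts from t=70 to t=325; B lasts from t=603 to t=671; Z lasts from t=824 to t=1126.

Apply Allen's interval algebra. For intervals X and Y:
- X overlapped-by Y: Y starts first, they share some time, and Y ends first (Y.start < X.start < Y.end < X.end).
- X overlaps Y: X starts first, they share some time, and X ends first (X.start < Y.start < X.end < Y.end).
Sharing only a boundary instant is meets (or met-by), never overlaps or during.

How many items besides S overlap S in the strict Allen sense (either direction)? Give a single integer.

5

Target S = [t=801, t=999].
A [t=698, t=873] → overlaps → counts.
B [t=603, t=671] → before → no.
C [t=426, t=802] → overlaps → counts.
E [t=607, t=616] → before → no.
G [t=70, t=325] → before → no.
H [t=131, t=422] → before → no.
K [t=898, t=1045] → overlapped-by → counts.
L [t=144, t=673] → before → no.
Q [t=699, t=824] → overlaps → counts.
U [t=162, t=719] → before → no.
V [t=144, t=503] → before → no.
W [t=831, t=868] → during → no.
Z [t=824, t=1126] → overlapped-by → counts.
Total: 5.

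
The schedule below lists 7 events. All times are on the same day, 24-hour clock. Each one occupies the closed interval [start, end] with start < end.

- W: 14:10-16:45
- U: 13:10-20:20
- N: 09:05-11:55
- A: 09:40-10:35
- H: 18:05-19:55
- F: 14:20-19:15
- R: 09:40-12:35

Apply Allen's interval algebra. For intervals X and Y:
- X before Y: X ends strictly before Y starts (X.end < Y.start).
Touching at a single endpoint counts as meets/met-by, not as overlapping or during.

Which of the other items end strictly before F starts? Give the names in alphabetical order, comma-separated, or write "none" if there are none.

A, N, R

Target F = [14:20, 19:15].
A [09:40, 10:35] → before → yes.
H [18:05, 19:55] → overlapped-by → no.
N [09:05, 11:55] → before → yes.
R [09:40, 12:35] → before → yes.
U [13:10, 20:20] → contains → no.
W [14:10, 16:45] → overlaps → no.
Result: A, N, R.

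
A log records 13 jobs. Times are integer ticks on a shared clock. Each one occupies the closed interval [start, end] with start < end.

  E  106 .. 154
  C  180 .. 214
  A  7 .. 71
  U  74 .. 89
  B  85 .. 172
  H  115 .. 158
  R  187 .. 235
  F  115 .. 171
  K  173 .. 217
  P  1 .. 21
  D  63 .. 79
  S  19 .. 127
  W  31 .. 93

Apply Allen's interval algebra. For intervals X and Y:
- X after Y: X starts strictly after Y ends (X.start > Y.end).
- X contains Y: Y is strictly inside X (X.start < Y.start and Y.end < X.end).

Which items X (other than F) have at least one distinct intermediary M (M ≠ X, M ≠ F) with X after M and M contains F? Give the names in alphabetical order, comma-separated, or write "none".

C, K, R

Target F = [115, 171].
Intermediaries M with M contains F: B.
Via B — items with X after B: C, K, R.
Union: C, K, R.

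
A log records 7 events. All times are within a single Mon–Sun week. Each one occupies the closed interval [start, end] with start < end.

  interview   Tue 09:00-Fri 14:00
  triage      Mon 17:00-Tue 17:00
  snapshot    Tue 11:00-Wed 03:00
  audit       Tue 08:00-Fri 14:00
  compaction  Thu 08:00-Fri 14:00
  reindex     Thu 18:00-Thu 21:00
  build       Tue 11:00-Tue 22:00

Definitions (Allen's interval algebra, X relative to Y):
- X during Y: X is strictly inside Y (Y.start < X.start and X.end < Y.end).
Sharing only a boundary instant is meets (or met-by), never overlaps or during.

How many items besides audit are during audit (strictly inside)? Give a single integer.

Target audit = [Tue 08:00, Fri 14:00].
build [Tue 11:00, Tue 22:00] → during → counts.
compaction [Thu 08:00, Fri 14:00] → finishes → no.
interview [Tue 09:00, Fri 14:00] → finishes → no.
reindex [Thu 18:00, Thu 21:00] → during → counts.
snapshot [Tue 11:00, Wed 03:00] → during → counts.
triage [Mon 17:00, Tue 17:00] → overlaps → no.
Total: 3.

3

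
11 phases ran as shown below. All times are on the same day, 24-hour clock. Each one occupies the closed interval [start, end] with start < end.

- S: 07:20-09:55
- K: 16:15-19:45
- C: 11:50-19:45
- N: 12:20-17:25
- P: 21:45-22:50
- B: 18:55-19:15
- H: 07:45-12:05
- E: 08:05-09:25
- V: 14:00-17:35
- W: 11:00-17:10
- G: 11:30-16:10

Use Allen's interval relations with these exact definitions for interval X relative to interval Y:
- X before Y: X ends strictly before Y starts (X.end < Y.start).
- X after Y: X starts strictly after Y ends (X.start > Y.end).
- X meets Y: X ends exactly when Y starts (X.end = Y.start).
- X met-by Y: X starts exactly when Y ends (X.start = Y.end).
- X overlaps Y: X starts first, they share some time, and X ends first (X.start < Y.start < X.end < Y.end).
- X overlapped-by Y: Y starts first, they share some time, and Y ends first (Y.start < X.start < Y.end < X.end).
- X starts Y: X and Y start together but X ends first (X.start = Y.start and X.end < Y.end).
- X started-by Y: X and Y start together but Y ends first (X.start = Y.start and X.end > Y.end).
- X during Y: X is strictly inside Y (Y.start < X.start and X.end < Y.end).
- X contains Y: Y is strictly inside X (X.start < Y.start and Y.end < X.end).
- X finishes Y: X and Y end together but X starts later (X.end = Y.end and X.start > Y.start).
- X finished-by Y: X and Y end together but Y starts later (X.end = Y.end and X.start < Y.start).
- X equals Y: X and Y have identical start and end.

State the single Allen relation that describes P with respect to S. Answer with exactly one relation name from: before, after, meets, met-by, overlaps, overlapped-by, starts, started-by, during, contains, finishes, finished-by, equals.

after

P = [21:45, 22:50]; S = [07:20, 09:55].
Compare endpoints: P.start > S.start, P.start > S.end, P.end > S.start, P.end > S.end.
That pattern is 'after'.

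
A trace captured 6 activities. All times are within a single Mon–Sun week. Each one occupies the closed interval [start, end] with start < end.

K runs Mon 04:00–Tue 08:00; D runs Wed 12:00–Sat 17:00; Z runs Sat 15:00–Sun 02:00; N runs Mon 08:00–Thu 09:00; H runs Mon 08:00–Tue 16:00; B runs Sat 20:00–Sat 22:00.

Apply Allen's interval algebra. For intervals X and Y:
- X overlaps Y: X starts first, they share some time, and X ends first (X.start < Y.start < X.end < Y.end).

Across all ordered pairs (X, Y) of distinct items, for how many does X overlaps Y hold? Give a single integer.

Checking all 30 ordered pairs for relation 'overlaps'; matching pairs in alphabetical order:
(D, Z): D overlaps Z ✓
(K, H): K overlaps H ✓
(K, N): K overlaps N ✓
(N, D): N overlaps D ✓
Count: 4.

4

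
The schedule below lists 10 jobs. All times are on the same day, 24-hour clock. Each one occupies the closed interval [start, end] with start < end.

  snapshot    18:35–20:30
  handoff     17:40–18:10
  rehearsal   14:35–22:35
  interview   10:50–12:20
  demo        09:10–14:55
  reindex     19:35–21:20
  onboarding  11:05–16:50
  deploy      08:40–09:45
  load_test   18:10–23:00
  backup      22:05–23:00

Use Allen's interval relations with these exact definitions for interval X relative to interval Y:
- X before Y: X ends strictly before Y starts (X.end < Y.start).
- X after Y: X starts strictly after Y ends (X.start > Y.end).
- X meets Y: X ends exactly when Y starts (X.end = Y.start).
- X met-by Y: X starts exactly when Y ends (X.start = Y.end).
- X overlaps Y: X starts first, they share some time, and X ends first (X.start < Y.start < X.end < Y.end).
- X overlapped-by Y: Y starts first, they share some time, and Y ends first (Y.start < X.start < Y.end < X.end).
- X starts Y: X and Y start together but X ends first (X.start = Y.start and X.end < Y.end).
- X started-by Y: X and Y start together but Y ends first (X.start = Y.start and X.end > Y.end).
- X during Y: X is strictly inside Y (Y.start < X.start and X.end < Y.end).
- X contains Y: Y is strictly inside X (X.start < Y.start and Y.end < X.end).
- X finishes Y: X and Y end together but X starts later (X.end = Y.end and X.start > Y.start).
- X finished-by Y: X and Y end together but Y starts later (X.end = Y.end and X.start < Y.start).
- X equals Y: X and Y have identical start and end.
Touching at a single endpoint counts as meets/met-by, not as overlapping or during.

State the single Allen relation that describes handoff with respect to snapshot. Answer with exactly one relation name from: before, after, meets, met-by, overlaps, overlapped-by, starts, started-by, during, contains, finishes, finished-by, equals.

handoff = [17:40, 18:10]; snapshot = [18:35, 20:30].
Compare endpoints: handoff.start < snapshot.start, handoff.start < snapshot.end, handoff.end < snapshot.start, handoff.end < snapshot.end.
That pattern is 'before'.

before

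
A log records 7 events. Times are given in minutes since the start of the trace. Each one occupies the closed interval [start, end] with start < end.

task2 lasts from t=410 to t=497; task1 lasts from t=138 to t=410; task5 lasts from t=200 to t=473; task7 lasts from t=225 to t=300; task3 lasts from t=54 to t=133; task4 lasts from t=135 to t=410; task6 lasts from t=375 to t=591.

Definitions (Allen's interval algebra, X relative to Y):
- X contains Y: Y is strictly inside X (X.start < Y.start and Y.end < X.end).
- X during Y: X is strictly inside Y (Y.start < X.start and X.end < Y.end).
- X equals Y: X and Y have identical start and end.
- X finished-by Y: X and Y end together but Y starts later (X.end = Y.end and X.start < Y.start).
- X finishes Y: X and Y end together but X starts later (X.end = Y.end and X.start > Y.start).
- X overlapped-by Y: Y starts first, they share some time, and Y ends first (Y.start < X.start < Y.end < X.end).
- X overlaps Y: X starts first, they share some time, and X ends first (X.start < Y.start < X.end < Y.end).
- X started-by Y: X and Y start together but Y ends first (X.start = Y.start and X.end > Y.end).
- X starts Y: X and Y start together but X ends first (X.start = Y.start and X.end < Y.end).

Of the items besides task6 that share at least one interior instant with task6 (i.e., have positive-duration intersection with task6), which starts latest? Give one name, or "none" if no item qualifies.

task2

Target task6 = [t=375, t=591].
task1 [t=138, t=410] → overlaps → candidate.
task2 [t=410, t=497] → during → candidate.
task3 [t=54, t=133] → before → excluded.
task4 [t=135, t=410] → overlaps → candidate.
task5 [t=200, t=473] → overlaps → candidate.
task7 [t=225, t=300] → before → excluded.
Among candidates, latest start is t=410 → task2.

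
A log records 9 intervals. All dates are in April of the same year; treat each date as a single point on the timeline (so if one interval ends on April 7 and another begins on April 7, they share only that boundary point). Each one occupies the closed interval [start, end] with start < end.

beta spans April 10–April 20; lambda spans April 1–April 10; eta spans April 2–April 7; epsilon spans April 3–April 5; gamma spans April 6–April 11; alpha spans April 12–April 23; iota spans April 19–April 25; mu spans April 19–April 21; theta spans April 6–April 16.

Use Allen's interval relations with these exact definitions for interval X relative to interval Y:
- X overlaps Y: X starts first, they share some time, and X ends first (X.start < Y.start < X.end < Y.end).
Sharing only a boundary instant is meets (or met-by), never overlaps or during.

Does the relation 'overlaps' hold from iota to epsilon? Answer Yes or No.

No

iota = [April 19, April 25], epsilon = [April 3, April 5].
Actual relation of iota to epsilon: after.
Asked whether 'overlaps' holds → No.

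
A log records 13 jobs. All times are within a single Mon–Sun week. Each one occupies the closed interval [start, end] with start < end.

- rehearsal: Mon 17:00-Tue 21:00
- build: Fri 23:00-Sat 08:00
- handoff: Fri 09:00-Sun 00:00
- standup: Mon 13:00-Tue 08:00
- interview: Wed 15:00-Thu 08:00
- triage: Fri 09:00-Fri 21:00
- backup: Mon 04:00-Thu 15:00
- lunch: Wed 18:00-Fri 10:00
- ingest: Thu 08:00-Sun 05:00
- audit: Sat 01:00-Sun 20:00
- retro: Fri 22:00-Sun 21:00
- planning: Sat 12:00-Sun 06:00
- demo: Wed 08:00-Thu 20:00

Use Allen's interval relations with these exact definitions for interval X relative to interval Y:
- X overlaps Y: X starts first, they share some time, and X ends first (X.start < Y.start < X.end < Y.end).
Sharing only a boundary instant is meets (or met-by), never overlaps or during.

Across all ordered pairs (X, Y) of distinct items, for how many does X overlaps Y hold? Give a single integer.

17

Checking all 156 ordered pairs for relation 'overlaps'; matching pairs in alphabetical order:
(backup, demo): backup overlaps demo ✓
(backup, ingest): backup overlaps ingest ✓
(backup, lunch): backup overlaps lunch ✓
(build, audit): build overlaps audit ✓
(demo, ingest): demo overlaps ingest ✓
(demo, lunch): demo overlaps lunch ✓
(handoff, audit): handoff overlaps audit ✓
(handoff, planning): handoff overlaps planning ✓
(handoff, retro): handoff overlaps retro ✓
(ingest, audit): ingest overlaps audit ✓
(ingest, planning): ingest overlaps planning ✓
(ingest, retro): ingest overlaps retro ✓
(interview, lunch): interview overlaps lunch ✓
(lunch, handoff): lunch overlaps handoff ✓
(lunch, ingest): lunch overlaps ingest ✓
(lunch, triage): lunch overlaps triage ✓
(standup, rehearsal): standup overlaps rehearsal ✓
Count: 17.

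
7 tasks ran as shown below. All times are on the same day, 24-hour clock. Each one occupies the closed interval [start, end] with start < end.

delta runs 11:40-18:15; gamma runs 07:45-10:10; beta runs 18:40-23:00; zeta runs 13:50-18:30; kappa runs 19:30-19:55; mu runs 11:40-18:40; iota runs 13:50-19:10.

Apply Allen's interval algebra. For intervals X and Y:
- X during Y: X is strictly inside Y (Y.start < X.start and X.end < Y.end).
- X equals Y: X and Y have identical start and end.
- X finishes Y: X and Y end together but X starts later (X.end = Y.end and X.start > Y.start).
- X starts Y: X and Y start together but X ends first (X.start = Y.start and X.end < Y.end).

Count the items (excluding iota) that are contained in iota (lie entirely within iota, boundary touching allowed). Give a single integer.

1

Target iota = [13:50, 19:10].
beta [18:40, 23:00] → overlapped-by → no.
delta [11:40, 18:15] → overlaps → no.
gamma [07:45, 10:10] → before → no.
kappa [19:30, 19:55] → after → no.
mu [11:40, 18:40] → overlaps → no.
zeta [13:50, 18:30] → starts → counts.
Total: 1.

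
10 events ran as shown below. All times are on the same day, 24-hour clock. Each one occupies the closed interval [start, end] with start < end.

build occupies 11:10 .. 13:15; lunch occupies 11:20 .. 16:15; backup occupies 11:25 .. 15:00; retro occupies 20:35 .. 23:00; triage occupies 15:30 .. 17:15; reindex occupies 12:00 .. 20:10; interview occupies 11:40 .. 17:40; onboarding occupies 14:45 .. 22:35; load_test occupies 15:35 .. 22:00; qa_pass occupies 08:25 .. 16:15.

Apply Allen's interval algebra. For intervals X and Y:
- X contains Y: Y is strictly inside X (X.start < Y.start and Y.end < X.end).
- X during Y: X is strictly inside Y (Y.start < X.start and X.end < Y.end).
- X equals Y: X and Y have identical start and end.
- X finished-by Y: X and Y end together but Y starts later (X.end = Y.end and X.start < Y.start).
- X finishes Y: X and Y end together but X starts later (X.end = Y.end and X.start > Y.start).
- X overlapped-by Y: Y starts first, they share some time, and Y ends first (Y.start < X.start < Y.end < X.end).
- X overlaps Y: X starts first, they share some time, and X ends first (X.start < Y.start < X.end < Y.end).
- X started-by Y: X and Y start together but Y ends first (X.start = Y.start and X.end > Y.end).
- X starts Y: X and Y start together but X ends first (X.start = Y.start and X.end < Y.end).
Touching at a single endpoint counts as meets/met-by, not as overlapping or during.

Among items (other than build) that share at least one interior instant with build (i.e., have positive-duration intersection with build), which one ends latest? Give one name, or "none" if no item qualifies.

reindex

Target build = [11:10, 13:15].
backup [11:25, 15:00] → overlapped-by → candidate.
interview [11:40, 17:40] → overlapped-by → candidate.
load_test [15:35, 22:00] → after → excluded.
lunch [11:20, 16:15] → overlapped-by → candidate.
onboarding [14:45, 22:35] → after → excluded.
qa_pass [08:25, 16:15] → contains → candidate.
reindex [12:00, 20:10] → overlapped-by → candidate.
retro [20:35, 23:00] → after → excluded.
triage [15:30, 17:15] → after → excluded.
Among candidates, latest end is 20:10 → reindex.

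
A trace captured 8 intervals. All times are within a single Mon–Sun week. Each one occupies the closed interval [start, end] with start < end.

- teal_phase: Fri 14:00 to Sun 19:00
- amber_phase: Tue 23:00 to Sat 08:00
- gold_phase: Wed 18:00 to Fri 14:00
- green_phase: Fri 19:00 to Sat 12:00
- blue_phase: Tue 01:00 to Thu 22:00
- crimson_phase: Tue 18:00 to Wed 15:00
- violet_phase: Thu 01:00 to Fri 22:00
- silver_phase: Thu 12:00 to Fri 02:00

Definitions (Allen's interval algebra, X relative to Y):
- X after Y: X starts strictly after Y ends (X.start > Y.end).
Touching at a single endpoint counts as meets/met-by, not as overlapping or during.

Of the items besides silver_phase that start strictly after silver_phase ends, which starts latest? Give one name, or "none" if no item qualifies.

Target silver_phase = [Thu 12:00, Fri 02:00].
amber_phase [Tue 23:00, Sat 08:00] → contains → excluded.
blue_phase [Tue 01:00, Thu 22:00] → overlaps → excluded.
crimson_phase [Tue 18:00, Wed 15:00] → before → excluded.
gold_phase [Wed 18:00, Fri 14:00] → contains → excluded.
green_phase [Fri 19:00, Sat 12:00] → after → candidate.
teal_phase [Fri 14:00, Sun 19:00] → after → candidate.
violet_phase [Thu 01:00, Fri 22:00] → contains → excluded.
Among candidates, latest start is Fri 19:00 → green_phase.

green_phase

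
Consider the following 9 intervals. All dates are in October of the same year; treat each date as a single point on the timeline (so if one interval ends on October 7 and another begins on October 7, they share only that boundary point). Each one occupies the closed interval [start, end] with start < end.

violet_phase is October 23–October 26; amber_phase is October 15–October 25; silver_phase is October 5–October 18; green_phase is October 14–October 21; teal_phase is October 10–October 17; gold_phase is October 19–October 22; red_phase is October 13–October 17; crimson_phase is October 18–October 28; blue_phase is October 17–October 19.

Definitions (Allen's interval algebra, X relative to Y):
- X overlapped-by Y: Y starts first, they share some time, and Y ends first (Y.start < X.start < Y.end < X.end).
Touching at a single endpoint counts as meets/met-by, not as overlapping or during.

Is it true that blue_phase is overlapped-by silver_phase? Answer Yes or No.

blue_phase = [October 17, October 19], silver_phase = [October 5, October 18].
Actual relation of blue_phase to silver_phase: overlapped-by.
Asked whether 'overlapped-by' holds → Yes.

Yes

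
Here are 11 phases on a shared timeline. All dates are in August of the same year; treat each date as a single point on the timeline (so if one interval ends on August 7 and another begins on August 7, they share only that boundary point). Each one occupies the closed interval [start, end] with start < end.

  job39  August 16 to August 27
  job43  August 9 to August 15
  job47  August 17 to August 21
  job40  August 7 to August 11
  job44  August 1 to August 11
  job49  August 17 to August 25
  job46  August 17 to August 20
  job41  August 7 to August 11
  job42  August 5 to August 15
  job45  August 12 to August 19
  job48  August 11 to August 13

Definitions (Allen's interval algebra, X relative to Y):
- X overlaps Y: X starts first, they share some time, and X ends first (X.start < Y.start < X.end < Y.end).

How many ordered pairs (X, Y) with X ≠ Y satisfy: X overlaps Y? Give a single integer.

Checking all 110 ordered pairs for relation 'overlaps'; matching pairs in alphabetical order:
(job40, job43): job40 overlaps job43 ✓
(job41, job43): job41 overlaps job43 ✓
(job42, job45): job42 overlaps job45 ✓
(job43, job45): job43 overlaps job45 ✓
(job44, job42): job44 overlaps job42 ✓
(job44, job43): job44 overlaps job43 ✓
(job45, job39): job45 overlaps job39 ✓
(job45, job46): job45 overlaps job46 ✓
(job45, job47): job45 overlaps job47 ✓
(job45, job49): job45 overlaps job49 ✓
(job48, job45): job48 overlaps job45 ✓
Count: 11.

11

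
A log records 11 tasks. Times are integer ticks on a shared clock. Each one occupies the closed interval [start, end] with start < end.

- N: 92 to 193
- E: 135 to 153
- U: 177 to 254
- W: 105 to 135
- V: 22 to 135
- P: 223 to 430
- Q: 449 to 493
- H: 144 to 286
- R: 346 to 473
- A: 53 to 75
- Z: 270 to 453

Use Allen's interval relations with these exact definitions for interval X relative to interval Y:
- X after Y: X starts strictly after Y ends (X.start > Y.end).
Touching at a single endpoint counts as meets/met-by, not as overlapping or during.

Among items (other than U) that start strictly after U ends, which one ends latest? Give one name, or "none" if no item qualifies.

Q

Target U = [177, 254].
A [53, 75] → before → excluded.
E [135, 153] → before → excluded.
H [144, 286] → contains → excluded.
N [92, 193] → overlaps → excluded.
P [223, 430] → overlapped-by → excluded.
Q [449, 493] → after → candidate.
R [346, 473] → after → candidate.
V [22, 135] → before → excluded.
W [105, 135] → before → excluded.
Z [270, 453] → after → candidate.
Among candidates, latest end is 493 → Q.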